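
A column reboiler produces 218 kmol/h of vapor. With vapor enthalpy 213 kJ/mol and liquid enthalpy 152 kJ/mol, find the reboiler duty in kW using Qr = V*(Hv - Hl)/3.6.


Qr = 218 * (213 - 152) / 3.6 = 218 * 61 / 3.6 = 3694

3694 kW


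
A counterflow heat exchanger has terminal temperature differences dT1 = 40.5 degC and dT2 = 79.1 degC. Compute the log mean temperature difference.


LMTD = (dT1 - dT2) / ln(dT1/dT2)
= (40.5 - 79.1) / ln(40.5 / 79.1) = -38.6 / -0.669411 = 57.66

57.66 degC


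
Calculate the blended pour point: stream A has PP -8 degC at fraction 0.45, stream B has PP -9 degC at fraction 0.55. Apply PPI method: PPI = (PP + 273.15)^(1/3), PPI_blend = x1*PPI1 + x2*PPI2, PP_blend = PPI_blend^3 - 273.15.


PPI_1 = (-8 + 273.15)^(1/3) = 6.42437
PPI_2 = (-9 + 273.15)^(1/3) = 6.416283
PPI_blend = 0.45 * 6.42437 + 0.55 * 6.416283 = 6.419922
PP_blend = 6.419922^3 - 273.15 = 264.5996 - 273.15 = -8.55

-8.55 degC


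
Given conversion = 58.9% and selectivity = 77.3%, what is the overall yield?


Overall yield = conversion (%) * selectivity (%) / 100
Conversion = 58.9%, Selectivity = 77.3%
Y = 58.9 * 77.3 / 100
= 45.5297 %

45.5297 %


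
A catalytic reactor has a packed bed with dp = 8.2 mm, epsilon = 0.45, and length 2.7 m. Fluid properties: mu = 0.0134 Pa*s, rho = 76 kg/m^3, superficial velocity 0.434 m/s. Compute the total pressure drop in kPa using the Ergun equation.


dp = 8.2 mm = 0.0082 m
Viscous term = 150*0.0134*0.434*(1-0.45)^2 / (0.0082^2*0.45^3) = 43067.1
Inertial term = 1.75*76*0.434^2*(1-0.45) / (0.0082*0.45^3) = 18439.2
dP/L = 43067.1 + 18439.2 = 61506.3 Pa/m
dP = 61506.3 * 2.7 / 1000 = 166.1 kPa

166.1 kPa


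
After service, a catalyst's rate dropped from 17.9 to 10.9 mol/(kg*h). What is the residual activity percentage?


Activity (%) = (rate_used / rate_fresh) * 100
rate_used = 10.9, rate_fresh = 17.9
= (10.9 / 17.9) * 100
= 0.6089 * 100 = 60.89

60.89 %


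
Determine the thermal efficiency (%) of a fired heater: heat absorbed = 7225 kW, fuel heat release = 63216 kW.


Furnace efficiency = Q_absorbed / Q_fuel * 100
= 7225 / 63216 * 100 = 11.43

11.43 %


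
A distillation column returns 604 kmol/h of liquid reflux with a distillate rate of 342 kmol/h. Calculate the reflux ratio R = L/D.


Reflux ratio definition: R = L / D (liquid returned / distillate withdrawn)
L = 604 kmol/h, D = 342 kmol/h
R = 604 / 342 = 1.766

1.766


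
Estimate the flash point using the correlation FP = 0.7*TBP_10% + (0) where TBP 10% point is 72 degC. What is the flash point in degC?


FP = 0.7 * 72 + (0) = 50.4

50.4 degC


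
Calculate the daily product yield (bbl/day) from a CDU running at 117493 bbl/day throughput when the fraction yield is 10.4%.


Crude throughput = 117493 bbl/day
Fraction yield = 10.4%
yield = throughput * fraction / 100
yield = 117493 * 10.4 / 100 = 12219.272

12219.272 bbl/day


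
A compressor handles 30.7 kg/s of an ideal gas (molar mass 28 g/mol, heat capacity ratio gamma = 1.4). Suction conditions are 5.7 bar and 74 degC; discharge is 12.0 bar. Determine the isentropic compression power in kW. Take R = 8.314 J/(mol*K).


Isentropic work: W = m*(gamma/(gamma-1))*(R*T1/MW)*((P2/P1)^((gamma-1)/gamma) - 1)
T1 = 74 + 273.15 = 347.15 K
Pressure ratio = 12.0 / 5.7 = 2.10526
Exponent = (1.4 - 1)/1.4 = 0.285714
(P2/P1)^exp - 1 = 2.10526^0.285714 - 1 = 0.237009
W = 30.7 * 1.4 / 0.4 * 8.314 * 347.15 / 28 * 0.237009 = 2625

2625 kW


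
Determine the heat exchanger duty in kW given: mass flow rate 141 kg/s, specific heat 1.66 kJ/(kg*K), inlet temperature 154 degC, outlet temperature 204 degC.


Q = m_dot * cp * delta_T
delta_T = 204 - 154 = 50 K
Q = 141 * 1.66 * 50
= 234.06 * 50
= 11703 kW

11703 kW


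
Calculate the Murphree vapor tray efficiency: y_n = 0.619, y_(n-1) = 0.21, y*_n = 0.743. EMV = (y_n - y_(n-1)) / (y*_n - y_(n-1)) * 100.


Murphree vapor efficiency: EMV = (y_n - y_(n-1)) / (y*_n - y_(n-1)) * 100
EMV = (0.619 - 0.21) / (0.743 - 0.21) * 100 = 0.409 / 0.533 * 100 = 76.74

76.74 %


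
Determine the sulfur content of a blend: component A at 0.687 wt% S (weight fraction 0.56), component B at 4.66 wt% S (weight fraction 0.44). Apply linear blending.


Linear sulfur blending: S_blend = x1*S1 + x2*S2
Contribution 1: 0.56 * 0.687 = 0.38472 wt%
Contribution 2: 0.44 * 4.66 = 2.0504 wt%
S_blend = 0.38472 + 2.0504 = 2.43512

2.43512 wt%


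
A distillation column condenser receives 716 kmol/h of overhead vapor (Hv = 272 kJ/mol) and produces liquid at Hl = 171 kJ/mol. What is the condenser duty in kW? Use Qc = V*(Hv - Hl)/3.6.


Qc = 716 * (272 - 171) / 3.6 = 716 * 101 / 3.6 = 20090

20090 kW


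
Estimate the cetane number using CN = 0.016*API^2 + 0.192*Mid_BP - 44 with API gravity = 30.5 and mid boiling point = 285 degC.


CN = 0.016 * 30.5^2 + 0.192 * 285 - 44
CN = 14.884 + 54.72 - 44 = 25.604

25.604


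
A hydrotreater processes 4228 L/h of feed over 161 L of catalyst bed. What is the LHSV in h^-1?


LHSV = volumetric feed rate / catalyst volume
= 4228 L/h / 161 L
= 26.26 h^-1

26.26 h^-1


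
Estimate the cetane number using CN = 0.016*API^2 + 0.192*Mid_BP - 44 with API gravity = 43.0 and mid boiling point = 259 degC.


CN = 0.016 * 43.0^2 + 0.192 * 259 - 44
CN = 29.584 + 49.728 - 44 = 35.312

35.312


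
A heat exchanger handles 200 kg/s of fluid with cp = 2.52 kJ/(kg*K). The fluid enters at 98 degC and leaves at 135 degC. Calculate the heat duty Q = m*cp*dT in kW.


Q = m_dot * cp * delta_T
delta_T = 135 - 98 = 37 K
Q = 200 * 2.52 * 37
= 504 * 37
= 18648 kW

18648 kW


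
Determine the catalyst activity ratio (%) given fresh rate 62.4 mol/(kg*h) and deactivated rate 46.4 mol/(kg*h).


Activity (%) = (rate_used / rate_fresh) * 100
rate_used = 46.4, rate_fresh = 62.4
= (46.4 / 62.4) * 100
= 0.7436 * 100 = 74.36

74.36 %


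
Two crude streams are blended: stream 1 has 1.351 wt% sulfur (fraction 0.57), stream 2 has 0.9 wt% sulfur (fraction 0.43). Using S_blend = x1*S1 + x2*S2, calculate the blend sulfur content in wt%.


Linear sulfur blending: S_blend = x1*S1 + x2*S2
Contribution 1: 0.57 * 1.351 = 0.77007 wt%
Contribution 2: 0.43 * 0.9 = 0.387 wt%
S_blend = 0.77007 + 0.387 = 1.15707

1.15707 wt%


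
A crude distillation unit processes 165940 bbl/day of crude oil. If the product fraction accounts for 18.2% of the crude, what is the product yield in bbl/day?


Crude throughput = 165940 bbl/day
Fraction yield = 18.2%
yield = throughput * fraction / 100
yield = 165940 * 18.2 / 100 = 30201.08

30201.08 bbl/day


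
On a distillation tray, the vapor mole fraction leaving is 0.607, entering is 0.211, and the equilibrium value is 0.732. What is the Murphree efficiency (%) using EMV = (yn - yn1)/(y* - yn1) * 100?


Murphree vapor efficiency: EMV = (y_n - y_(n-1)) / (y*_n - y_(n-1)) * 100
EMV = (0.607 - 0.211) / (0.732 - 0.211) * 100 = 0.396 / 0.521 * 100 = 76.01

76.01 %


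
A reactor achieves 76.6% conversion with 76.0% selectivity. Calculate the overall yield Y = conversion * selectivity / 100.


Overall yield = conversion (%) * selectivity (%) / 100
Conversion = 76.6%, Selectivity = 76.0%
Y = 76.6 * 76.0 / 100
= 58.216 %

58.216 %


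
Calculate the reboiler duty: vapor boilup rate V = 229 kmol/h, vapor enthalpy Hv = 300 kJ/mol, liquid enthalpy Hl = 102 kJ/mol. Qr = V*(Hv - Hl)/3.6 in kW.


Qr = 229 * (300 - 102) / 3.6 = 229 * 198 / 3.6 = 12600

12600 kW


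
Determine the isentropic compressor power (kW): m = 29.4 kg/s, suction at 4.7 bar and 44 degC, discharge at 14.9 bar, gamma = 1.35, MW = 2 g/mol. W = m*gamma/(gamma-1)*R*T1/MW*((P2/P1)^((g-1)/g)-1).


Isentropic work: W = m*(gamma/(gamma-1))*(R*T1/MW)*((P2/P1)^((gamma-1)/gamma) - 1)
T1 = 44 + 273.15 = 317.15 K
Pressure ratio = 14.9 / 4.7 = 3.17021
Exponent = (1.35 - 1)/1.35 = 0.259259
(P2/P1)^exp - 1 = 3.17021^0.259259 - 1 = 0.348688
W = 29.4 * 1.35 / 0.35 * 8.314 * 317.15 / 2 * 0.348688 = 52130

52130 kW


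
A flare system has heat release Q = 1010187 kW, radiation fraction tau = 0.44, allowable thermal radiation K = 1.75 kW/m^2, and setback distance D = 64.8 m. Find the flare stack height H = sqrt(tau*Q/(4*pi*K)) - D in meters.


tau*Q/(4*pi*K) = 0.44 * 1010187 / (4 * pi * 1.75) = 20211.9
sqrt(20211.9) = 142.169
H = 142.169 - 64.8 = 77.37

77.37 m


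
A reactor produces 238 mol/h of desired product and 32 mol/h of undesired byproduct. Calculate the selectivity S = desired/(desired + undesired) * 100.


Selectivity = desired / (desired + undesired) * 100
Total products = 238 + 32 = 270 mol/h
S = 238 / 270 * 100
= 0.8815 * 100
= 88.15 %

88.15 %


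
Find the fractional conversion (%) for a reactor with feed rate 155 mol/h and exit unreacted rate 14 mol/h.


X = (F_in - F_out) / F_in * 100
Moles reacted = 155 - 14 = 141
X = 141 / 155 * 100
= 0.9097 * 100
= 90.97 %

90.97 %


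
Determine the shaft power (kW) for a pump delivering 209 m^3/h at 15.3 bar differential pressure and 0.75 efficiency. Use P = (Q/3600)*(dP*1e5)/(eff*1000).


Q = 209 / 3600 = 0.0580556 m^3/s
P = 0.0580556 * (15.3 * 1e5) / 0.75 / 1000 = 118.4

118.4 kW


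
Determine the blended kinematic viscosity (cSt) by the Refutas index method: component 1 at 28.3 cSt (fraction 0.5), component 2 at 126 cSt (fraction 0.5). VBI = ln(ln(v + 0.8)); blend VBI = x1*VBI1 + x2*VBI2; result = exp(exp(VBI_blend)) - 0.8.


Refutas method: VBN_i = 14.534*ln(ln(visc_i + 0.8)) + 10.975, blended linearly by mass fraction; since VBN is linear in VBI_i = ln(ln(visc_i + 0.8)) and the fractions sum to 1, blend VBI directly: visc = exp(exp(VBI_blend)) - 0.8
VBI_1 = ln(ln(28.3 + 0.8)) = 1.21513
VBI_2 = ln(ln(126 + 0.8)) = 1.57745
VBI_blend = 0.5 * 1.21513 + 0.5 * 1.57745 = 1.39629
visc_blend = exp(exp(1.39629)) - 0.8 = 56.04

56.04 cSt


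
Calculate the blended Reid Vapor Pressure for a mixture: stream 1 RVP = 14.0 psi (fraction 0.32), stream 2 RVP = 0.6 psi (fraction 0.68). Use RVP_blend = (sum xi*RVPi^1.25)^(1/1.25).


Chevron index: RVP_blend = (sum xi*RVPi^1.25)^(1/1.25)
RVP^1.25 terms: 0.32 * 14.0^1.25 + 0.68 * 0.6^1.25 = 9.02491
RVP_blend = 9.02491^(1/1.25) = 5.812

5.812 psi


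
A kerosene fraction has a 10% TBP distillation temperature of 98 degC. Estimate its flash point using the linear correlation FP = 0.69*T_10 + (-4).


FP = 0.69 * 98 + (-4) = 63.62

63.62 degC


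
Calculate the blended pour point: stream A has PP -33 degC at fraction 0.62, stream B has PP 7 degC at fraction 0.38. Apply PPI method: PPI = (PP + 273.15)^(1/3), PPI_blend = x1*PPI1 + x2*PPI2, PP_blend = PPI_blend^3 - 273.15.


PPI_1 = (-33 + 273.15)^(1/3) = 6.215759
PPI_2 = (7 + 273.15)^(1/3) = 6.543301
PPI_blend = 0.62 * 6.215759 + 0.38 * 6.543301 = 6.340225
PP_blend = 6.340225^3 - 273.15 = 254.8672 - 273.15 = -18.28

-18.28 degC


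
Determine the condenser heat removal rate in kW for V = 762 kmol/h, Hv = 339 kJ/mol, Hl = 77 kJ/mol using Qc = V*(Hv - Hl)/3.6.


Qc = 762 * (339 - 77) / 3.6 = 762 * 262 / 3.6 = 55460

55460 kW


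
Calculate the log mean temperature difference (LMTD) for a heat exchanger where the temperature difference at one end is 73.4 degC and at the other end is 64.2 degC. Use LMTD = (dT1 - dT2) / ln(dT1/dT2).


LMTD = (dT1 - dT2) / ln(dT1/dT2)
= (73.4 - 64.2) / ln(73.4 / 64.2) = 9.2 / 0.133921 = 68.70

68.70 degC


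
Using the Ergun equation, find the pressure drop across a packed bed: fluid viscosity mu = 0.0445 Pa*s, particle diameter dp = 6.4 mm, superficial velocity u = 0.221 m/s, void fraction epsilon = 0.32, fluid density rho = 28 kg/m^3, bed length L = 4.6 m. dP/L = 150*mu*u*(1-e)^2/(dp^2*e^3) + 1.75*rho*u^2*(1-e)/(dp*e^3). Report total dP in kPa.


dp = 6.4 mm = 0.0064 m
Viscous term = 150*0.0445*0.221*(1-0.32)^2 / (0.0064^2*0.32^3) = 508220
Inertial term = 1.75*28*0.221^2*(1-0.32) / (0.0064*0.32^3) = 7759.96
dP/L = 508220 + 7759.96 = 515980 Pa/m
dP = 515980 * 4.6 / 1000 = 2374 kPa

2374 kPa


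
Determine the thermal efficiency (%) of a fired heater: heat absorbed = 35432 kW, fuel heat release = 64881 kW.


Furnace efficiency = Q_absorbed / Q_fuel * 100
= 35432 / 64881 * 100 = 54.61

54.61 %


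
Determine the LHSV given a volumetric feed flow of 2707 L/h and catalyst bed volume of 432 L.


LHSV = volumetric feed rate / catalyst volume
= 2707 L/h / 432 L
= 6.266 h^-1

6.266 h^-1


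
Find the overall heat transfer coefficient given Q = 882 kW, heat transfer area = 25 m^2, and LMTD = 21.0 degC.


From Q = U*A*LMTD, U = Q / (A * LMTD)
U = 882 / (25 * 21.0) = 882 / 525 = 1.680

1.680 kW/(m^2*K)


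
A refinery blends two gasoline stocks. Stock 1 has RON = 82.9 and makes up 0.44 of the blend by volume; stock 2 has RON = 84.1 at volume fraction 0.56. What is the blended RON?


Linear blending: RON_blend = sum(vi * RONi)
Contribution 1: 0.44 * 82.9 = 36.476
Contribution 2: 0.56 * 84.1 = 47.096
RON_blend = 36.476 + 47.096 = 83.572

83.572


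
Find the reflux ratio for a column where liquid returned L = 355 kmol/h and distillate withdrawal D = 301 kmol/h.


Reflux ratio definition: R = L / D (liquid returned / distillate withdrawn)
L = 355 kmol/h, D = 301 kmol/h
R = 355 / 301 = 1.179

1.179


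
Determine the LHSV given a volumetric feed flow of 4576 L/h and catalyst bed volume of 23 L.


LHSV = volumetric feed rate / catalyst volume
= 4576 L/h / 23 L
= 199.0 h^-1

199.0 h^-1


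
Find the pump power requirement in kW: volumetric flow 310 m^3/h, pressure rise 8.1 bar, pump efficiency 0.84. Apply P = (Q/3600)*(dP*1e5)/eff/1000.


Q = 310 / 3600 = 0.0861111 m^3/s
P = 0.0861111 * (8.1 * 1e5) / 0.84 / 1000 = 83.04

83.04 kW


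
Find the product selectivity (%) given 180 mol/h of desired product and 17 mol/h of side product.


Selectivity = desired / (desired + undesired) * 100
Total products = 180 + 17 = 197 mol/h
S = 180 / 197 * 100
= 0.9137 * 100
= 91.37 %

91.37 %


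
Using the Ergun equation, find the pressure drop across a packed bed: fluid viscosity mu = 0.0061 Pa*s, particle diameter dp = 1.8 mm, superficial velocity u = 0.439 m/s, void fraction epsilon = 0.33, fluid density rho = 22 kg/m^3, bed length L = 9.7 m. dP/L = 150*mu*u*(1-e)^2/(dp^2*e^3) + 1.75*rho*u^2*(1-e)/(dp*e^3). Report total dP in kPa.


dp = 1.8 mm = 0.0018 m
Viscous term = 150*0.0061*0.439*(1-0.33)^2 / (0.0018^2*0.33^3) = 1548630
Inertial term = 1.75*22*0.439^2*(1-0.33) / (0.0018*0.33^3) = 76851.1
dP/L = 1548630 + 76851.1 = 1625480 Pa/m
dP = 1625480 * 9.7 / 1000 = 15770 kPa

15770 kPa


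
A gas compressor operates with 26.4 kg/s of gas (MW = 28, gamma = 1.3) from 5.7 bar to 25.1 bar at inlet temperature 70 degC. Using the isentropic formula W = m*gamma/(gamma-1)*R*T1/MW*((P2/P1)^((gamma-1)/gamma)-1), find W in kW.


Isentropic work: W = m*(gamma/(gamma-1))*(R*T1/MW)*((P2/P1)^((gamma-1)/gamma) - 1)
T1 = 70 + 273.15 = 343.15 K
Pressure ratio = 25.1 / 5.7 = 4.40351
Exponent = (1.3 - 1)/1.3 = 0.230769
(P2/P1)^exp - 1 = 4.40351^0.230769 - 1 = 0.40789
W = 26.4 * 1.3 / 0.3 * 8.314 * 343.15 / 28 * 0.40789 = 4755

4755 kW


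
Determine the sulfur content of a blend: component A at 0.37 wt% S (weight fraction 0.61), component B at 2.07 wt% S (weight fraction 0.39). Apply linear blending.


Linear sulfur blending: S_blend = x1*S1 + x2*S2
Contribution 1: 0.61 * 0.37 = 0.2257 wt%
Contribution 2: 0.39 * 2.07 = 0.8073 wt%
S_blend = 0.2257 + 0.8073 = 1.033

1.033 wt%


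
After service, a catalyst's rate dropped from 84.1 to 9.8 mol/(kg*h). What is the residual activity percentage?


Activity (%) = (rate_used / rate_fresh) * 100
rate_used = 9.8, rate_fresh = 84.1
= (9.8 / 84.1) * 100
= 0.1165 * 100 = 11.65

11.65 %


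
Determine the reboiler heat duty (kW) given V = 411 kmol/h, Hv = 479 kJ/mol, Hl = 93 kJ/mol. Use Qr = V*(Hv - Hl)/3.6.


Qr = 411 * (479 - 93) / 3.6 = 411 * 386 / 3.6 = 44070

44070 kW


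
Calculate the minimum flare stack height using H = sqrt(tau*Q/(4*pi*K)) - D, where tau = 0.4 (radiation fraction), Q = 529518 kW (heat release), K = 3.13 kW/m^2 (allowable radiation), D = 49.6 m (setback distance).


tau*Q/(4*pi*K) = 0.4 * 529518 / (4 * pi * 3.13) = 5385.01
sqrt(5385.01) = 73.3826
H = 73.3826 - 49.6 = 23.78

23.78 m


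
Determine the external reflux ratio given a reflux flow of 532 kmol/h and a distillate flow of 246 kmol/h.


Reflux ratio definition: R = L / D (liquid returned / distillate withdrawn)
L = 532 kmol/h, D = 246 kmol/h
R = 532 / 246 = 2.163

2.163


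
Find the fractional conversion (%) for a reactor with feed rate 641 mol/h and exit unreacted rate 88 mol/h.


X = (F_in - F_out) / F_in * 100
Moles reacted = 641 - 88 = 553
X = 553 / 641 * 100
= 0.8627 * 100
= 86.27 %

86.27 %


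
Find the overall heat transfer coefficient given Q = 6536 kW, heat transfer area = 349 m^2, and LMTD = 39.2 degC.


From Q = U*A*LMTD, U = Q / (A * LMTD)
U = 6536 / (349 * 39.2) = 6536 / 13680.8 = 0.4777

0.4777 kW/(m^2*K)


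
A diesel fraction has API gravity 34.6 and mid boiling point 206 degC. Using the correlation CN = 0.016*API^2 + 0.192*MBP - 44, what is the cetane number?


CN = 0.016 * 34.6^2 + 0.192 * 206 - 44
CN = 19.15456 + 39.552 - 44 = 14.70656

14.70656


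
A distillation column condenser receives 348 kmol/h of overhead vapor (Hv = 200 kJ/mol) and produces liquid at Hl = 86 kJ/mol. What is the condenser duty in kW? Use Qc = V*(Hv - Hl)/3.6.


Qc = 348 * (200 - 86) / 3.6 = 348 * 114 / 3.6 = 11020

11020 kW


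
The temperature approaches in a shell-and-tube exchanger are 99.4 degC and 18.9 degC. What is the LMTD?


LMTD = (dT1 - dT2) / ln(dT1/dT2)
= (99.4 - 18.9) / ln(99.4 / 18.9) = 80.5 / 1.65999 = 48.49

48.49 degC


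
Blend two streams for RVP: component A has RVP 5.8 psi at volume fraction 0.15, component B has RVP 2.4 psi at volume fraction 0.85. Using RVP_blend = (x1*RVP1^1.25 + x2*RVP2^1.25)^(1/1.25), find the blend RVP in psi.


Chevron index: RVP_blend = (sum xi*RVPi^1.25)^(1/1.25)
RVP^1.25 terms: 0.15 * 5.8^1.25 + 0.85 * 2.4^1.25 = 3.88925
RVP_blend = 3.88925^(1/1.25) = 2.964

2.964 psi


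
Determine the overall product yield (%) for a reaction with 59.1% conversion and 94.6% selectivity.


Overall yield = conversion (%) * selectivity (%) / 100
Conversion = 59.1%, Selectivity = 94.6%
Y = 59.1 * 94.6 / 100
= 55.9086 %

55.9086 %


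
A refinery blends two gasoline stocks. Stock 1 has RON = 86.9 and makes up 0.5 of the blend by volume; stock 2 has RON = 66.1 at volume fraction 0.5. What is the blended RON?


Linear blending: RON_blend = sum(vi * RONi)
Contribution 1: 0.5 * 86.9 = 43.45
Contribution 2: 0.5 * 66.1 = 33.05
RON_blend = 43.45 + 33.05 = 76.5

76.5


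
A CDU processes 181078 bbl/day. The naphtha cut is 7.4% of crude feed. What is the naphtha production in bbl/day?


Crude throughput = 181078 bbl/day
Fraction yield = 7.4%
yield = throughput * fraction / 100
yield = 181078 * 7.4 / 100 = 13399.772

13399.772 bbl/day


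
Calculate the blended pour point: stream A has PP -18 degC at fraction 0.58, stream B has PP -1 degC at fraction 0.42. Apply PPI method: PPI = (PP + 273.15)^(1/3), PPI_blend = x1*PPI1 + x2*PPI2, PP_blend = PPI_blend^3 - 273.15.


PPI_1 = (-18 + 273.15)^(1/3) = 6.342569
PPI_2 = (-1 + 273.15)^(1/3) = 6.480414
PPI_blend = 0.58 * 6.342569 + 0.42 * 6.480414 = 6.400464
PP_blend = 6.400464^3 - 273.15 = 262.201 - 273.15 = -10.95

-10.95 degC


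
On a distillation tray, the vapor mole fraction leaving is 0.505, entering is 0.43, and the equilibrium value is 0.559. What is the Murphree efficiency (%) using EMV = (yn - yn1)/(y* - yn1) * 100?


Murphree vapor efficiency: EMV = (y_n - y_(n-1)) / (y*_n - y_(n-1)) * 100
EMV = (0.505 - 0.43) / (0.559 - 0.43) * 100 = 0.075 / 0.129 * 100 = 58.14

58.14 %


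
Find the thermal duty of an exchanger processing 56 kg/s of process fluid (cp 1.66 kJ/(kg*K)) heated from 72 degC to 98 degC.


Q = m_dot * cp * delta_T
delta_T = 98 - 72 = 26 K
Q = 56 * 1.66 * 26
= 92.96 * 26
= 2416.96 kW

2416.96 kW


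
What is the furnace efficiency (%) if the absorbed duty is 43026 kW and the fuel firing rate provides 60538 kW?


Furnace efficiency = Q_absorbed / Q_fuel * 100
= 43026 / 60538 * 100 = 71.07

71.07 %


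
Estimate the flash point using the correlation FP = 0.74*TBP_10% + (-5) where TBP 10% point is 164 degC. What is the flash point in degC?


FP = 0.74 * 164 + (-5) = 116.36

116.36 degC


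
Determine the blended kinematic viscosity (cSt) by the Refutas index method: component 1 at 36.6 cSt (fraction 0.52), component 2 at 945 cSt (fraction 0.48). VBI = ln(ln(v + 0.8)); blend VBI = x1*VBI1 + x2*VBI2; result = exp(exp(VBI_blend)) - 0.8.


Refutas method: VBN_i = 14.534*ln(ln(visc_i + 0.8)) + 10.975, blended linearly by mass fraction; since VBN is linear in VBI_i = ln(ln(visc_i + 0.8)) and the fractions sum to 1, blend VBI directly: visc = exp(exp(VBI_blend)) - 0.8
VBI_1 = ln(ln(36.6 + 0.8)) = 1.28694
VBI_2 = ln(ln(945 + 0.8)) = 1.92455
VBI_blend = 0.52 * 1.28694 + 0.48 * 1.92455 = 1.59299
visc_blend = exp(exp(1.59299)) - 0.8 = 136.0

136.0 cSt


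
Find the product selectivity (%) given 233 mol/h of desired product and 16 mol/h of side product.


Selectivity = desired / (desired + undesired) * 100
Total products = 233 + 16 = 249 mol/h
S = 233 / 249 * 100
= 0.9357 * 100
= 93.57 %

93.57 %


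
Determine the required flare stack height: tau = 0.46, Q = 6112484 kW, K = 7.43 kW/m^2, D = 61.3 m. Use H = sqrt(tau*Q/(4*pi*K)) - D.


tau*Q/(4*pi*K) = 0.46 * 6112484 / (4 * pi * 7.43) = 30114.6
sqrt(30114.6) = 173.536
H = 173.536 - 61.3 = 112.2

112.2 m


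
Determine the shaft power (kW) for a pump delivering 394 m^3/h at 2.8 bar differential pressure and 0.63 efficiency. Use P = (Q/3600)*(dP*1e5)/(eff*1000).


Q = 394 / 3600 = 0.109444 m^3/s
P = 0.109444 * (2.8 * 1e5) / 0.63 / 1000 = 48.64

48.64 kW


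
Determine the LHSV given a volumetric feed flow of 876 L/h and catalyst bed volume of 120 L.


LHSV = volumetric feed rate / catalyst volume
= 876 L/h / 120 L
= 7.300 h^-1

7.300 h^-1


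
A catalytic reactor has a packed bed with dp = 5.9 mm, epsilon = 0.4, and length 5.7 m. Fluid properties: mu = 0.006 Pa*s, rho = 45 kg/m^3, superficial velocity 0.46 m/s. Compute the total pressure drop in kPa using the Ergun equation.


dp = 5.9 mm = 0.0059 m
Viscous term = 150*0.006*0.46*(1-0.4)^2 / (0.0059^2*0.4^3) = 66898.9
Inertial term = 1.75*45*0.46^2*(1-0.4) / (0.0059*0.4^3) = 26478
dP/L = 66898.9 + 26478 = 93376.9 Pa/m
dP = 93376.9 * 5.7 / 1000 = 532.2 kPa

532.2 kPa


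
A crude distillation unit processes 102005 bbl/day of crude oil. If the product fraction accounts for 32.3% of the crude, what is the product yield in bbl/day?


Crude throughput = 102005 bbl/day
Fraction yield = 32.3%
yield = throughput * fraction / 100
yield = 102005 * 32.3 / 100 = 32947.615

32947.615 bbl/day


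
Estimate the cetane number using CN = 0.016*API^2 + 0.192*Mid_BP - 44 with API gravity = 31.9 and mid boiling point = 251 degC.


CN = 0.016 * 31.9^2 + 0.192 * 251 - 44
CN = 16.28176 + 48.192 - 44 = 20.47376

20.47376


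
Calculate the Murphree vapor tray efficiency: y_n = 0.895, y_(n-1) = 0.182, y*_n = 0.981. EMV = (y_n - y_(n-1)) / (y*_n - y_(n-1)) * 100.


Murphree vapor efficiency: EMV = (y_n - y_(n-1)) / (y*_n - y_(n-1)) * 100
EMV = (0.895 - 0.182) / (0.981 - 0.182) * 100 = 0.713 / 0.799 * 100 = 89.24

89.24 %


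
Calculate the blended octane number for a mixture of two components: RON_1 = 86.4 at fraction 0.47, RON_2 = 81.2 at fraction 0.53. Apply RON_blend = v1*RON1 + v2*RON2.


Linear blending: RON_blend = sum(vi * RONi)
Contribution 1: 0.47 * 86.4 = 40.608
Contribution 2: 0.53 * 81.2 = 43.036
RON_blend = 40.608 + 43.036 = 83.644

83.644


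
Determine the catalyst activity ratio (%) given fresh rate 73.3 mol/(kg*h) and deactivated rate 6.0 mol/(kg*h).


Activity (%) = (rate_used / rate_fresh) * 100
rate_used = 6.0, rate_fresh = 73.3
= (6.0 / 73.3) * 100
= 0.08186 * 100 = 8.186

8.186 %


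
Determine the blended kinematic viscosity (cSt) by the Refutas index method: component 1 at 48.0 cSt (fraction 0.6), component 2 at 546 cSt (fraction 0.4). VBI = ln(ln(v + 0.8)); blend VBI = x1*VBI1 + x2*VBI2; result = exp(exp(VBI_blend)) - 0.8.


Refutas method: VBN_i = 14.534*ln(ln(visc_i + 0.8)) + 10.975, blended linearly by mass fraction; since VBN is linear in VBI_i = ln(ln(visc_i + 0.8)) and the fractions sum to 1, blend VBI directly: visc = exp(exp(VBI_blend)) - 0.8
VBI_1 = ln(ln(48.0 + 0.8)) = 1.35783
VBI_2 = ln(ln(546 + 0.8)) = 1.8412
VBI_blend = 0.6 * 1.35783 + 0.4 * 1.8412 = 1.55118
visc_blend = exp(exp(1.55118)) - 0.8 = 111.0

111.0 cSt


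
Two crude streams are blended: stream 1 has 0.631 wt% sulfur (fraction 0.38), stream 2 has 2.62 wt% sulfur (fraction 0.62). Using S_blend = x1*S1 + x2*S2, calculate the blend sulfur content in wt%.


Linear sulfur blending: S_blend = x1*S1 + x2*S2
Contribution 1: 0.38 * 0.631 = 0.23978 wt%
Contribution 2: 0.62 * 2.62 = 1.6244 wt%
S_blend = 0.23978 + 1.6244 = 1.86418

1.86418 wt%


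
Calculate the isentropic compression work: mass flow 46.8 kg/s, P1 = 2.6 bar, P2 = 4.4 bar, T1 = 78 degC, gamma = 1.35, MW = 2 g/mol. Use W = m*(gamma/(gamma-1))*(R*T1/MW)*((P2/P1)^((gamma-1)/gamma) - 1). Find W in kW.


Isentropic work: W = m*(gamma/(gamma-1))*(R*T1/MW)*((P2/P1)^((gamma-1)/gamma) - 1)
T1 = 78 + 273.15 = 351.15 K
Pressure ratio = 4.4 / 2.6 = 1.69231
Exponent = (1.35 - 1)/1.35 = 0.259259
(P2/P1)^exp - 1 = 1.69231^0.259259 - 1 = 0.146134
W = 46.8 * 1.35 / 0.35 * 8.314 * 351.15 / 2 * 0.146134 = 38510

38510 kW


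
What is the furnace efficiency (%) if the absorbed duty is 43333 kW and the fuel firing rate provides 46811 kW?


Furnace efficiency = Q_absorbed / Q_fuel * 100
= 43333 / 46811 * 100 = 92.57

92.57 %


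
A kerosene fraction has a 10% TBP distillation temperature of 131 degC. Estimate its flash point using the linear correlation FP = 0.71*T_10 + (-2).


FP = 0.71 * 131 + (-2) = 91.01

91.01 degC


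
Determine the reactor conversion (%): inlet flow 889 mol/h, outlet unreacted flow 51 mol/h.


X = (F_in - F_out) / F_in * 100
Moles reacted = 889 - 51 = 838
X = 838 / 889 * 100
= 0.9426 * 100
= 94.26 %

94.26 %


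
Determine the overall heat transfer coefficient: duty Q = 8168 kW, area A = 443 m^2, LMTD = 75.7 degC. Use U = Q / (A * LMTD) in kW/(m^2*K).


From Q = U*A*LMTD, U = Q / (A * LMTD)
U = 8168 / (443 * 75.7) = 8168 / 33535.1 = 0.2436

0.2436 kW/(m^2*K)


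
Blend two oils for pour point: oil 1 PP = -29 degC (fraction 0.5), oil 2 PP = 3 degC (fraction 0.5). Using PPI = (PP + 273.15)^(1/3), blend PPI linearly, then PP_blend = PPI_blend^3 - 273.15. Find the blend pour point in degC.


PPI_1 = (-29 + 273.15)^(1/3) = 6.25008
PPI_2 = (3 + 273.15)^(1/3) = 6.512009
PPI_blend = 0.5 * 6.25008 + 0.5 * 6.512009 = 6.381044
PP_blend = 6.381044^3 - 273.15 = 259.8216 - 273.15 = -13.33

-13.33 degC


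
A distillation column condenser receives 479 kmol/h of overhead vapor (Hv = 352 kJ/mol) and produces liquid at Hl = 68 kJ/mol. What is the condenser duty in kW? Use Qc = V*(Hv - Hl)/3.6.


Qc = 479 * (352 - 68) / 3.6 = 479 * 284 / 3.6 = 37790

37790 kW


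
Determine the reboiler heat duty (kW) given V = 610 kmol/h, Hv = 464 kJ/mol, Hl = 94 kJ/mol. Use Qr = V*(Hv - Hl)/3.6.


Qr = 610 * (464 - 94) / 3.6 = 610 * 370 / 3.6 = 62690

62690 kW


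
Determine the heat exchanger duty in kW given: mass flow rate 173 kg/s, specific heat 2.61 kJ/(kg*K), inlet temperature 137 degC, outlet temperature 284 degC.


Q = m_dot * cp * delta_T
delta_T = 284 - 137 = 147 K
Q = 173 * 2.61 * 147
= 451.53 * 147
= 66374.91 kW

66374.91 kW


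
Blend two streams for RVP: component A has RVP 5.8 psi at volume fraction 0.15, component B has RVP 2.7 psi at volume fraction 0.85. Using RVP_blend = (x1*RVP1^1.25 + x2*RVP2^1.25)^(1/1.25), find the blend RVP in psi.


Chevron index: RVP_blend = (sum xi*RVPi^1.25)^(1/1.25)
RVP^1.25 terms: 0.15 * 5.8^1.25 + 0.85 * 2.7^1.25 = 4.292
RVP_blend = 4.292^(1/1.25) = 3.207

3.207 psi


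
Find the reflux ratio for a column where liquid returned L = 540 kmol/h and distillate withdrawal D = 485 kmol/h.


Reflux ratio definition: R = L / D (liquid returned / distillate withdrawn)
L = 540 kmol/h, D = 485 kmol/h
R = 540 / 485 = 1.113

1.113


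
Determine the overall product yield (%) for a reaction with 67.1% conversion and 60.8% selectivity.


Overall yield = conversion (%) * selectivity (%) / 100
Conversion = 67.1%, Selectivity = 60.8%
Y = 67.1 * 60.8 / 100
= 40.7968 %

40.7968 %


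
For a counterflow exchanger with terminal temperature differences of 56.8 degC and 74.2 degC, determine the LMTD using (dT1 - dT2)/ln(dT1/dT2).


LMTD = (dT1 - dT2) / ln(dT1/dT2)
= (56.8 - 74.2) / ln(56.8 / 74.2) = -17.4 / -0.267228 = 65.11

65.11 degC


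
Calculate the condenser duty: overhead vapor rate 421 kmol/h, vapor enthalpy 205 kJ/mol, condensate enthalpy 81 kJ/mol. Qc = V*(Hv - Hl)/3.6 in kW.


Qc = 421 * (205 - 81) / 3.6 = 421 * 124 / 3.6 = 14500

14500 kW


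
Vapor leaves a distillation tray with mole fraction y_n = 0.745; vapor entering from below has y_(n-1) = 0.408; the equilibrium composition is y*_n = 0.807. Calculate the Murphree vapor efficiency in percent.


Murphree vapor efficiency: EMV = (y_n - y_(n-1)) / (y*_n - y_(n-1)) * 100
EMV = (0.745 - 0.408) / (0.807 - 0.408) * 100 = 0.337 / 0.399 * 100 = 84.46

84.46 %


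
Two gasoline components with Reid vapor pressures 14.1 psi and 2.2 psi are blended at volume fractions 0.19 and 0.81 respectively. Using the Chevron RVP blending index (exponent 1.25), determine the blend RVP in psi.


Chevron index: RVP_blend = (sum xi*RVPi^1.25)^(1/1.25)
RVP^1.25 terms: 0.19 * 14.1^1.25 + 0.81 * 2.2^1.25 = 7.36158
RVP_blend = 7.36158^(1/1.25) = 4.938

4.938 psi


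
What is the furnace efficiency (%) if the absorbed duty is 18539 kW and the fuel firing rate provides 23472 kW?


Furnace efficiency = Q_absorbed / Q_fuel * 100
= 18539 / 23472 * 100 = 78.98

78.98 %


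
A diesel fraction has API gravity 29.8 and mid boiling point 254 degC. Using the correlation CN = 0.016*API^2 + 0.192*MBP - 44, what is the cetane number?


CN = 0.016 * 29.8^2 + 0.192 * 254 - 44
CN = 14.20864 + 48.768 - 44 = 18.97664

18.97664


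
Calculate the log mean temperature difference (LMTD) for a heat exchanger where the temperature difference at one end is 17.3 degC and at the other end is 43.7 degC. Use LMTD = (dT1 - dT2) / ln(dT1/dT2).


LMTD = (dT1 - dT2) / ln(dT1/dT2)
= (17.3 - 43.7) / ln(17.3 / 43.7) = -26.4 / -0.926642 = 28.49

28.49 degC


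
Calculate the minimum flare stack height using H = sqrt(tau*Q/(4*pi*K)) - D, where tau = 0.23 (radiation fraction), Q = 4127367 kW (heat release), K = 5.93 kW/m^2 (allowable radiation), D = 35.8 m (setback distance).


tau*Q/(4*pi*K) = 0.23 * 4127367 / (4 * pi * 5.93) = 12739
sqrt(12739) = 112.867
H = 112.867 - 35.8 = 77.07

77.07 m


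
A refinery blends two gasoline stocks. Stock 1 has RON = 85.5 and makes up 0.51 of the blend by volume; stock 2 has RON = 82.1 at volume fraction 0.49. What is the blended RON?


Linear blending: RON_blend = sum(vi * RONi)
Contribution 1: 0.51 * 85.5 = 43.605
Contribution 2: 0.49 * 82.1 = 40.229
RON_blend = 43.605 + 40.229 = 83.834

83.834


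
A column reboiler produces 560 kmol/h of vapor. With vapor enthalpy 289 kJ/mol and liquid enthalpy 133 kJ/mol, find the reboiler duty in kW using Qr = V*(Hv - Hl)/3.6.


Qr = 560 * (289 - 133) / 3.6 = 560 * 156 / 3.6 = 24270

24270 kW


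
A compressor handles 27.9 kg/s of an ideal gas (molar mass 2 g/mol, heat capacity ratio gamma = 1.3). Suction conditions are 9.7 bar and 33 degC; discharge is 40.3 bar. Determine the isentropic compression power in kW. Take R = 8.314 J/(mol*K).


Isentropic work: W = m*(gamma/(gamma-1))*(R*T1/MW)*((P2/P1)^((gamma-1)/gamma) - 1)
T1 = 33 + 273.15 = 306.15 K
Pressure ratio = 40.3 / 9.7 = 4.15464
Exponent = (1.3 - 1)/1.3 = 0.230769
(P2/P1)^exp - 1 = 4.15464^0.230769 - 1 = 0.389115
W = 27.9 * 1.3 / 0.3 * 8.314 * 306.15 / 2 * 0.389115 = 59870

59870 kW


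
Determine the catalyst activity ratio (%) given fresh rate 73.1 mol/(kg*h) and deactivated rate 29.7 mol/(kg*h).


Activity (%) = (rate_used / rate_fresh) * 100
rate_used = 29.7, rate_fresh = 73.1
= (29.7 / 73.1) * 100
= 0.4063 * 100 = 40.63

40.63 %


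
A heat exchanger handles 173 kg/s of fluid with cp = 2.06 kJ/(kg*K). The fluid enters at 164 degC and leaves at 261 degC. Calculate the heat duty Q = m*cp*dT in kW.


Q = m_dot * cp * delta_T
delta_T = 261 - 164 = 97 K
Q = 173 * 2.06 * 97
= 356.38 * 97
= 34568.86 kW

34568.86 kW


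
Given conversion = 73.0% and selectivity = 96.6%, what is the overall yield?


Overall yield = conversion (%) * selectivity (%) / 100
Conversion = 73.0%, Selectivity = 96.6%
Y = 73.0 * 96.6 / 100
= 70.518 %

70.518 %


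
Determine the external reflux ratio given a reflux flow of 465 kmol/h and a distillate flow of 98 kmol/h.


Reflux ratio definition: R = L / D (liquid returned / distillate withdrawn)
L = 465 kmol/h, D = 98 kmol/h
R = 465 / 98 = 4.745

4.745


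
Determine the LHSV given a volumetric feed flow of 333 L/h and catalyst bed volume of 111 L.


LHSV = volumetric feed rate / catalyst volume
= 333 L/h / 111 L
= 3.000 h^-1

3.000 h^-1


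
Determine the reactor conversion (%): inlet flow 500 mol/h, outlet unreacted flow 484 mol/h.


X = (F_in - F_out) / F_in * 100
Moles reacted = 500 - 484 = 16
X = 16 / 500 * 100
= 0.03200 * 100
= 3.200 %

3.200 %


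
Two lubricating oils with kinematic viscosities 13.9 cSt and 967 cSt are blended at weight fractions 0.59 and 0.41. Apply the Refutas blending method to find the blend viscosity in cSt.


Refutas method: VBN_i = 14.534*ln(ln(visc_i + 0.8)) + 10.975, blended linearly by mass fraction; since VBN is linear in VBI_i = ln(ln(visc_i + 0.8)) and the fractions sum to 1, blend VBI directly: visc = exp(exp(VBI_blend)) - 0.8
VBI_1 = ln(ln(13.9 + 0.8)) = 0.988741
VBI_2 = ln(ln(967 + 0.8)) = 1.9279
VBI_blend = 0.59 * 0.988741 + 0.41 * 1.9279 = 1.3738
visc_blend = exp(exp(1.3738)) - 0.8 = 51.15

51.15 cSt


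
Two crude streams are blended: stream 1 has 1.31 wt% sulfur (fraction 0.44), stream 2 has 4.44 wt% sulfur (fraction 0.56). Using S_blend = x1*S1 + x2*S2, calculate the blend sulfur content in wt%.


Linear sulfur blending: S_blend = x1*S1 + x2*S2
Contribution 1: 0.44 * 1.31 = 0.5764 wt%
Contribution 2: 0.56 * 4.44 = 2.4864 wt%
S_blend = 0.5764 + 2.4864 = 3.0628

3.0628 wt%


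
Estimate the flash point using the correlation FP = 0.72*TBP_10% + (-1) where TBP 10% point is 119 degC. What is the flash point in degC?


FP = 0.72 * 119 + (-1) = 84.68

84.68 degC


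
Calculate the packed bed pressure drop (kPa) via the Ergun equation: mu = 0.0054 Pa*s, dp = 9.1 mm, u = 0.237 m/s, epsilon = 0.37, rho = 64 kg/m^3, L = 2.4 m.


dp = 9.1 mm = 0.0091 m
Viscous term = 150*0.0054*0.237*(1-0.37)^2 / (0.0091^2*0.37^3) = 18164.6
Inertial term = 1.75*64*0.237^2*(1-0.37) / (0.0091*0.37^3) = 8598.22
dP/L = 18164.6 + 8598.22 = 26762.8 Pa/m
dP = 26762.8 * 2.4 / 1000 = 64.23 kPa

64.23 kPa


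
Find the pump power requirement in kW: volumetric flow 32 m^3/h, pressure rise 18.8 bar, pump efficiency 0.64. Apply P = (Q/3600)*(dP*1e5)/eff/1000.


Q = 32 / 3600 = 0.00888889 m^3/s
P = 0.00888889 * (18.8 * 1e5) / 0.64 / 1000 = 26.11

26.11 kW


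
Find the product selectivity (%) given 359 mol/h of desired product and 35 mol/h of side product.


Selectivity = desired / (desired + undesired) * 100
Total products = 359 + 35 = 394 mol/h
S = 359 / 394 * 100
= 0.9112 * 100
= 91.12 %

91.12 %


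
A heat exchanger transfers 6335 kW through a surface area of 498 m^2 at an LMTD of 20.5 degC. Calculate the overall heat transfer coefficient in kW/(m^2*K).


From Q = U*A*LMTD, U = Q / (A * LMTD)
U = 6335 / (498 * 20.5) = 6335 / 10209 = 0.6205

0.6205 kW/(m^2*K)


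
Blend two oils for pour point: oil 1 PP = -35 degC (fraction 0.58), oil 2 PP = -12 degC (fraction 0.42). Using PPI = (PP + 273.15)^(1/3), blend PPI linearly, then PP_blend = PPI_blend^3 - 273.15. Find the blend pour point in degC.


PPI_1 = (-35 + 273.15)^(1/3) = 6.198456
PPI_2 = (-12 + 273.15)^(1/3) = 6.391901
PPI_blend = 0.58 * 6.198456 + 0.42 * 6.391901 = 6.279703
PP_blend = 6.279703^3 - 273.15 = 247.638 - 273.15 = -25.51

-25.51 degC


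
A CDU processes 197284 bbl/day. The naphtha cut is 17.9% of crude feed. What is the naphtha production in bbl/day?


Crude throughput = 197284 bbl/day
Fraction yield = 17.9%
yield = throughput * fraction / 100
yield = 197284 * 17.9 / 100 = 35313.836

35313.836 bbl/day


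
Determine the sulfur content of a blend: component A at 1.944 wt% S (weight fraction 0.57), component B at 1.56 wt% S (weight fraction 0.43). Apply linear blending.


Linear sulfur blending: S_blend = x1*S1 + x2*S2
Contribution 1: 0.57 * 1.944 = 1.10808 wt%
Contribution 2: 0.43 * 1.56 = 0.6708 wt%
S_blend = 1.10808 + 0.6708 = 1.77888

1.77888 wt%


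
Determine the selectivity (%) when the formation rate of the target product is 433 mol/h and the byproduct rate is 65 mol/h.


Selectivity = desired / (desired + undesired) * 100
Total products = 433 + 65 = 498 mol/h
S = 433 / 498 * 100
= 0.8695 * 100
= 86.95 %

86.95 %


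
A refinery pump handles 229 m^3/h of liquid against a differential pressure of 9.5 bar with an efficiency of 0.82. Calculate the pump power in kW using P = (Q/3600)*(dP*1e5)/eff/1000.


Q = 229 / 3600 = 0.0636111 m^3/s
P = 0.0636111 * (9.5 * 1e5) / 0.82 / 1000 = 73.70

73.70 kW


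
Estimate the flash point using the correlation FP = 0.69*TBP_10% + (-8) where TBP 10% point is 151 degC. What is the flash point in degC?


FP = 0.69 * 151 + (-8) = 96.19

96.19 degC


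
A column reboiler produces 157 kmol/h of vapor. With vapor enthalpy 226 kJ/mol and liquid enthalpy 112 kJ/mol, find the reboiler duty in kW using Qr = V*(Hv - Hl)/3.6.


Qr = 157 * (226 - 112) / 3.6 = 157 * 114 / 3.6 = 4972

4972 kW


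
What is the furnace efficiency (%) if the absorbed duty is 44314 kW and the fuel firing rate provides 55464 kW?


Furnace efficiency = Q_absorbed / Q_fuel * 100
= 44314 / 55464 * 100 = 79.90

79.90 %


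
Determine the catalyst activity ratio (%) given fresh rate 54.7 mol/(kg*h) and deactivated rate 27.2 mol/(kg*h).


Activity (%) = (rate_used / rate_fresh) * 100
rate_used = 27.2, rate_fresh = 54.7
= (27.2 / 54.7) * 100
= 0.4973 * 100 = 49.73

49.73 %


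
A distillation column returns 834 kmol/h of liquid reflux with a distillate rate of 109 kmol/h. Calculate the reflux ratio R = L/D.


Reflux ratio definition: R = L / D (liquid returned / distillate withdrawn)
L = 834 kmol/h, D = 109 kmol/h
R = 834 / 109 = 7.651

7.651


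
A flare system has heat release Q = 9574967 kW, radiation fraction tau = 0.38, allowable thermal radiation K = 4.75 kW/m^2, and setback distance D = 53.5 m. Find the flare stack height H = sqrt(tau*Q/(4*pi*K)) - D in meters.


tau*Q/(4*pi*K) = 0.38 * 9574967 / (4 * pi * 4.75) = 60956.1
sqrt(60956.1) = 246.893
H = 246.893 - 53.5 = 193.4

193.4 m


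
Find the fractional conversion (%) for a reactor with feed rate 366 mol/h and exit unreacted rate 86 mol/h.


X = (F_in - F_out) / F_in * 100
Moles reacted = 366 - 86 = 280
X = 280 / 366 * 100
= 0.7650 * 100
= 76.50 %

76.50 %


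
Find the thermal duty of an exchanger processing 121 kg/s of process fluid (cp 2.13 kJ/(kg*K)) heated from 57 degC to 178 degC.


Q = m_dot * cp * delta_T
delta_T = 178 - 57 = 121 K
Q = 121 * 2.13 * 121
= 257.73 * 121
= 31185.33 kW

31185.33 kW


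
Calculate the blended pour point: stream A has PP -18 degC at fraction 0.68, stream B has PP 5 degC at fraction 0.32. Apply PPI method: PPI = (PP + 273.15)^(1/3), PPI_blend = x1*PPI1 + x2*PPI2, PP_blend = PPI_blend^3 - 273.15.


PPI_1 = (-18 + 273.15)^(1/3) = 6.342569
PPI_2 = (5 + 273.15)^(1/3) = 6.527693
PPI_blend = 0.68 * 6.342569 + 0.32 * 6.527693 = 6.401809
PP_blend = 6.401809^3 - 273.15 = 262.3664 - 273.15 = -10.78

-10.78 degC
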